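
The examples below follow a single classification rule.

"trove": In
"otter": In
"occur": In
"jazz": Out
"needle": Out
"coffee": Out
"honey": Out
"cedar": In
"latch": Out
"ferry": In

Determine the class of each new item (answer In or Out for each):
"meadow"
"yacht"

Out, Out

Rule: contains 'r'. This holds for each 'In' example and fails for each 'Out' one.
"meadow": no 'r', fails the rule → Out. "yacht": no 'r', fails the rule → Out.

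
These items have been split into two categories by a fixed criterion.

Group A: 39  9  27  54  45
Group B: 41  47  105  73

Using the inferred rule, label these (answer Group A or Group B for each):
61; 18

Group B, Group A

The classifier is using: multiple of 3 AND at most 54.
61 → 61 = 3·20 + 1, 61 > 54 → Group B.
18 → 18 = 3·6, 18 ≤ 54 → Group A.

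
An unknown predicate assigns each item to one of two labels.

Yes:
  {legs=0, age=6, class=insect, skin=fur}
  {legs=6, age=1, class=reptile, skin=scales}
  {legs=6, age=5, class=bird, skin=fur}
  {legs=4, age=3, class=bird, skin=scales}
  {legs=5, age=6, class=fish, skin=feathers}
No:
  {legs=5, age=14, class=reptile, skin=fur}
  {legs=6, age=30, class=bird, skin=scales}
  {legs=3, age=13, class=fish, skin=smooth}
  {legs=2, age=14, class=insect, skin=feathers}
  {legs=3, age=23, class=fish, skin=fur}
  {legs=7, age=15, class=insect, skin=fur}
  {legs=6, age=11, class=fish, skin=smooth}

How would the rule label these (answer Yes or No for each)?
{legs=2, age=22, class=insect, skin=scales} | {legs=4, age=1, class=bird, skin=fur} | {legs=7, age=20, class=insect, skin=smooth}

No, Yes, No

'Yes' ⟺ age ≤ 6.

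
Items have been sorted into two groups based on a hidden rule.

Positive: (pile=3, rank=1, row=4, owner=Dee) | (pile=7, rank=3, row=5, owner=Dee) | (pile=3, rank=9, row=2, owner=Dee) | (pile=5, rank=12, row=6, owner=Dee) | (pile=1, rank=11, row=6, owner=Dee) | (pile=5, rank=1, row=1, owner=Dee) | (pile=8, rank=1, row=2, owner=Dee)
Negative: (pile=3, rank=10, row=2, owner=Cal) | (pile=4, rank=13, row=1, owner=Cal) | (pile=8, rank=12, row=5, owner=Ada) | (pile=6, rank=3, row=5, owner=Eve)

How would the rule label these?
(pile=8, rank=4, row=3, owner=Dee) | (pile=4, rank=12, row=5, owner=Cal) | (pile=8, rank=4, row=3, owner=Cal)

Positive, Negative, Negative

Rule: owner is Dee. This holds for each 'Positive' example and fails for each 'Negative' one.
(pile=8, rank=4, row=3, owner=Dee) — owner is Dee, hence Positive. (pile=4, rank=12, row=5, owner=Cal) — owner is Cal, hence Negative. (pile=8, rank=4, row=3, owner=Cal) — owner is Cal, hence Negative.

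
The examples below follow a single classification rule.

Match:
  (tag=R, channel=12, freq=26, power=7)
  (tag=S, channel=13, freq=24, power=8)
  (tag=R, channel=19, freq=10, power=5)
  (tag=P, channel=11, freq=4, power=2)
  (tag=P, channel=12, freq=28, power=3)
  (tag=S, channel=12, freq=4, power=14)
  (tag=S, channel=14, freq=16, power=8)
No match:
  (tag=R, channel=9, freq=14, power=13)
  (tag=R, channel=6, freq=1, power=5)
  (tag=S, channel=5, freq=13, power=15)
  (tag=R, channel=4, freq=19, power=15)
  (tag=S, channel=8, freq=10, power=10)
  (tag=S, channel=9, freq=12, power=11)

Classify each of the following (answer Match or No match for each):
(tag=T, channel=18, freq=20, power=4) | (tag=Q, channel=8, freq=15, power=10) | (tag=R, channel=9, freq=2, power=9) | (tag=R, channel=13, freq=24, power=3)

Match, No match, No match, Match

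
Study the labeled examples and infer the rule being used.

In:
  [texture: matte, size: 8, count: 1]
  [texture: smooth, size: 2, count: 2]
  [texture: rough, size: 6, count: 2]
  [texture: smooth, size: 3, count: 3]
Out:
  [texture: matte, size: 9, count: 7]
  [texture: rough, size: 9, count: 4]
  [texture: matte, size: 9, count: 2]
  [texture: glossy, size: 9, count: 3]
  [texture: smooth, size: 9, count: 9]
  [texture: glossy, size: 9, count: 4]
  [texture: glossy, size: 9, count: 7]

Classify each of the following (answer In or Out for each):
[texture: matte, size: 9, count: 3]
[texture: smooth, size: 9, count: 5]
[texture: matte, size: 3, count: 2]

The simplest hypothesis consistent with all the labels is: size ≤ 8.
Out: [texture: matte, size: 9, count: 3], since size = 9. Out: [texture: smooth, size: 9, count: 5], since size = 9. In: [texture: matte, size: 3, count: 2], since size = 3.

Out, Out, In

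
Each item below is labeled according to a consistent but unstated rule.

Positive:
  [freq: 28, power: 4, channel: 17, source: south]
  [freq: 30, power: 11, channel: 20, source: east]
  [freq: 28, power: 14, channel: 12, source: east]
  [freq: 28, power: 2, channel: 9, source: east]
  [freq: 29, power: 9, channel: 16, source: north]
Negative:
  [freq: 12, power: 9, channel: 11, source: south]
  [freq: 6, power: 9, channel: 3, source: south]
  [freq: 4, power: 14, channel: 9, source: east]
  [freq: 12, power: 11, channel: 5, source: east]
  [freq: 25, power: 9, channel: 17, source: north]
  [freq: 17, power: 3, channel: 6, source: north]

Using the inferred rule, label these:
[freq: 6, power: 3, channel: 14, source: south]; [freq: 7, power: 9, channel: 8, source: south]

The common property of the 'Positive' items is: freq ≥ 28. No 'Negative' item has it.
[freq: 6, power: 3, channel: 14, source: south] — freq = 6, hence Negative. [freq: 7, power: 9, channel: 8, source: south] — freq = 7, hence Negative.

Negative, Negative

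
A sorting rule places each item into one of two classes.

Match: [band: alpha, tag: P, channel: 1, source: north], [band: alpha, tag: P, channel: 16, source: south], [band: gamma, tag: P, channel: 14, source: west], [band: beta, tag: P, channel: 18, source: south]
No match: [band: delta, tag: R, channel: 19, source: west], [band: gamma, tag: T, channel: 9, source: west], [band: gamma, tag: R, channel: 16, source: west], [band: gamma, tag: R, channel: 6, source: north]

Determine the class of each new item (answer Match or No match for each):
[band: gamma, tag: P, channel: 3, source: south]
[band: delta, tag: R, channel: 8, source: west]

Rule: tag is P. This holds for each 'Match' example and fails for each 'No match' one.
[band: gamma, tag: P, channel: 3, source: south]: tag is P, fits → Match. [band: delta, tag: R, channel: 8, source: west]: tag is R, doesn't match → No match.

Match, No match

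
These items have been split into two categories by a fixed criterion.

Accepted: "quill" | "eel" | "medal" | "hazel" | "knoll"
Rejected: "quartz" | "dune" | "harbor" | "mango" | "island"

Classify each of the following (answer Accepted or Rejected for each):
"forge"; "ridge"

Rejected, Rejected

Checking candidate rules against both groups, what survives is: ends with 'l'.
"forge": ends with 'e', does not satisfy this → Rejected. "ridge": ends with 'e', does not satisfy this → Rejected.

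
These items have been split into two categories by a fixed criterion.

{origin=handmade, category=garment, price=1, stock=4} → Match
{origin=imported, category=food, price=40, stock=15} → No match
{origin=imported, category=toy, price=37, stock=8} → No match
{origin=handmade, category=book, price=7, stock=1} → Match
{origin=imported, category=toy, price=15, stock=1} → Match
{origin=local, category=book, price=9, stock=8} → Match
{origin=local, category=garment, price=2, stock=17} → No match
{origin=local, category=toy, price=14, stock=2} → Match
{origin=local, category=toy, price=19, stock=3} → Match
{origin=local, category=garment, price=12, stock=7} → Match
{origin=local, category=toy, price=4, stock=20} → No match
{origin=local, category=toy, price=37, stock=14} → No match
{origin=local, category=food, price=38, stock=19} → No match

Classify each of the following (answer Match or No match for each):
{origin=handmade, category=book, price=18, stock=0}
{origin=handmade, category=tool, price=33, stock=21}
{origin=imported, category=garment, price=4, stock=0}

Every 'Match' example satisfies: stock ≤ 8 AND price ≤ 19. None of the 'No match' examples do.
{origin=handmade, category=book, price=18, stock=0}: Match (stock = 0, price = 18). {origin=handmade, category=tool, price=33, stock=21}: No match (stock = 21, price = 33). {origin=imported, category=garment, price=4, stock=0}: Match (stock = 0, price = 4).

Match, No match, Match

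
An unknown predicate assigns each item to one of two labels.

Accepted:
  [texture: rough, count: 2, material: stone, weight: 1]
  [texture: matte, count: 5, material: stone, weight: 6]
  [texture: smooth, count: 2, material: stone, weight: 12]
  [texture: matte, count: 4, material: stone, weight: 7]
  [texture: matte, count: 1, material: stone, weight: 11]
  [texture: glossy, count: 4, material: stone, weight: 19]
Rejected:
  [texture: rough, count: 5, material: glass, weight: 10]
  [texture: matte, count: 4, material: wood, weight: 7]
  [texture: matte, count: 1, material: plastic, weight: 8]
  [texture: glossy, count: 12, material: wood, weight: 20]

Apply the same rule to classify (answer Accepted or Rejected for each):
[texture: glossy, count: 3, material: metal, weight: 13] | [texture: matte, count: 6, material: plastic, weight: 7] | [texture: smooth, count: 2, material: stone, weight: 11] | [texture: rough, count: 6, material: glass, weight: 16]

Rule: material is stone. This holds for each 'Accepted' example and fails for each 'Rejected' one.
[texture: glossy, count: 3, material: metal, weight: 13] → material is metal → Rejected. [texture: matte, count: 6, material: plastic, weight: 7] → material is plastic → Rejected. [texture: smooth, count: 2, material: stone, weight: 11] → material is stone → Accepted. [texture: rough, count: 6, material: glass, weight: 16] → material is glass → Rejected.

Rejected, Rejected, Accepted, Rejected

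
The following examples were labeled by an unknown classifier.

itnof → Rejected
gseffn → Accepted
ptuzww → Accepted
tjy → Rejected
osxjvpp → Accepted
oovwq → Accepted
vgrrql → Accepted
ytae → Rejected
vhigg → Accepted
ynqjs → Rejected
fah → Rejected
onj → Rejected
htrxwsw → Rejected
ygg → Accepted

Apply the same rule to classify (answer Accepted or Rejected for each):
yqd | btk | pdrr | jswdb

Looking at the examples, the only property every 'Accepted' case has and every 'Rejected' case lacks is: has a double letter.
yqd: Rejected (no doubled letter).
btk: Rejected (no doubled letter).
pdrr: Accepted ('rr' doubled).
jswdb: Rejected (no doubled letter).

Rejected, Rejected, Accepted, Rejected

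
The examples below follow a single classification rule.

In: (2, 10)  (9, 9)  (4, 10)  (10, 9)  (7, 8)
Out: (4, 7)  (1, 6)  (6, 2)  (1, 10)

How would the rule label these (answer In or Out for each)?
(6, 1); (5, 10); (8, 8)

Out, In, In

The simplest hypothesis consistent with all the labels is: sum ≥ 12.
(6, 1) → 6+1 = 7 → Out.
(5, 10) → 5+10 = 15 → In.
(8, 8) → 8+8 = 16 → In.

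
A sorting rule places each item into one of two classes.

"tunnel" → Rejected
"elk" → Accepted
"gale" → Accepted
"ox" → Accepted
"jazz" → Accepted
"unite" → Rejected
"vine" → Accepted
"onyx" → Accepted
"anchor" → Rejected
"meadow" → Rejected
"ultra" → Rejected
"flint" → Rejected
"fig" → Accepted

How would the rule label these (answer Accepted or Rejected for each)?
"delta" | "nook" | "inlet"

Every 'Accepted' example satisfies: length ≤ 4. None of the 'Rejected' examples do.
"delta": length 5 — does not pass, so Rejected.
"nook": length 4 — fits, so Accepted.
"inlet": length 5 — does not pass, so Rejected.

Rejected, Accepted, Rejected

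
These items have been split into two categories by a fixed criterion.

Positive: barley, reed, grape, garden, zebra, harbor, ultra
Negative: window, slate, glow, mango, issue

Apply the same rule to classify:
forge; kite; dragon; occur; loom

The pattern is that an item is 'Positive' exactly when: contains 'r'.
Positive: forge, since has 'r'. Negative: kite, since no 'r'. Positive: dragon, since has 'r'. Positive: occur, since has 'r'. Negative: loom, since no 'r'.

Positive, Negative, Positive, Positive, Negative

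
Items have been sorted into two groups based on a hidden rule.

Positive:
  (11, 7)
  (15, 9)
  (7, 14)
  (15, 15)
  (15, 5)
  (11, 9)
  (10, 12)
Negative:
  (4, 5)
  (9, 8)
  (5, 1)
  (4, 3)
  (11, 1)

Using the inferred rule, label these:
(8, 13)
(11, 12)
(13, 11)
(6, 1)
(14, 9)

Positive, Positive, Positive, Negative, Positive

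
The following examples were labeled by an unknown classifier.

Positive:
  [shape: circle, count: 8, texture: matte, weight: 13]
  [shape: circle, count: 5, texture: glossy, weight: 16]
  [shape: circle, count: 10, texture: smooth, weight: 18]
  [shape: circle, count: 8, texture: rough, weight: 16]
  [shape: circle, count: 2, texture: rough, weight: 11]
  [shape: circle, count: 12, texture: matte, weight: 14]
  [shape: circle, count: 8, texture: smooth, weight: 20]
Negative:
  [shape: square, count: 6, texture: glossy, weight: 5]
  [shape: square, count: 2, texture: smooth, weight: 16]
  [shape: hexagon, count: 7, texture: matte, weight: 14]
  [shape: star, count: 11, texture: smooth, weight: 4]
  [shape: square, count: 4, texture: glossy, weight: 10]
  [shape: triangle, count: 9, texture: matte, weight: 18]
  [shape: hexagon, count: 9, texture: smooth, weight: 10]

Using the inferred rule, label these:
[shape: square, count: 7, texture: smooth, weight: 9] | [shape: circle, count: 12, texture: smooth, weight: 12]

Negative, Positive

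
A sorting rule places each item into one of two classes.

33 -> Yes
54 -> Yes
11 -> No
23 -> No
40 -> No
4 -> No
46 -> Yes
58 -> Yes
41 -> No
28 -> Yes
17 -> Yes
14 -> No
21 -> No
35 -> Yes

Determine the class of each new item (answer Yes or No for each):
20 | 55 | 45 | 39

Every 'Yes' example satisfies: digit sum ≥ 6. None of the 'No' examples do.

No, Yes, Yes, Yes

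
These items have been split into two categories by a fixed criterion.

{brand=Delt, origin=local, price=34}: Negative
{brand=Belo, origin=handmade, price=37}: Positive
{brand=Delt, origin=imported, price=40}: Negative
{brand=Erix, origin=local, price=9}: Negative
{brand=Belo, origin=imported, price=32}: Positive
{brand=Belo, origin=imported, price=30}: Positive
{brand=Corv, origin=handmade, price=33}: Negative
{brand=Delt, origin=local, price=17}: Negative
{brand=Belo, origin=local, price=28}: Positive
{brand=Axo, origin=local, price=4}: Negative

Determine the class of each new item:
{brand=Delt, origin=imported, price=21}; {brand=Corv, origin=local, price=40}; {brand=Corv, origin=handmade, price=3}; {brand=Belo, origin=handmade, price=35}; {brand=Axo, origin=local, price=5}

Negative, Negative, Negative, Positive, Negative

Rule: brand is Belo. This holds for each 'Positive' example and fails for each 'Negative' one.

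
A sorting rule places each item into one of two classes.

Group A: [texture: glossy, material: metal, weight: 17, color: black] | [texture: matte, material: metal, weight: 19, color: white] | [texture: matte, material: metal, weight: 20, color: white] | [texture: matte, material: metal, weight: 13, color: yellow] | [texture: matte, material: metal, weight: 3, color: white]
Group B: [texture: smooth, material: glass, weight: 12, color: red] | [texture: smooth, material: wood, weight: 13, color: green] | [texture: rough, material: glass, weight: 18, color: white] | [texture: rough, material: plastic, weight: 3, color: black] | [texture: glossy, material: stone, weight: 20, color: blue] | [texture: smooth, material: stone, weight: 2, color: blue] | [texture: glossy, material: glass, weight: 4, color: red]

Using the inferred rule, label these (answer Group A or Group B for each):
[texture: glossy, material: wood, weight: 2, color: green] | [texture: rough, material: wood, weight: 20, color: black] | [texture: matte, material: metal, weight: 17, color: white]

The pattern is that an item is 'Group A' exactly when: material is metal.

Group B, Group B, Group A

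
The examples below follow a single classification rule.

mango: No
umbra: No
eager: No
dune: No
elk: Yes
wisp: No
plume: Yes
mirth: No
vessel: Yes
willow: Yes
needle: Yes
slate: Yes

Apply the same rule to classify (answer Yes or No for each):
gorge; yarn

The pattern is that an item is 'Yes' exactly when: contains 'l'.

No, No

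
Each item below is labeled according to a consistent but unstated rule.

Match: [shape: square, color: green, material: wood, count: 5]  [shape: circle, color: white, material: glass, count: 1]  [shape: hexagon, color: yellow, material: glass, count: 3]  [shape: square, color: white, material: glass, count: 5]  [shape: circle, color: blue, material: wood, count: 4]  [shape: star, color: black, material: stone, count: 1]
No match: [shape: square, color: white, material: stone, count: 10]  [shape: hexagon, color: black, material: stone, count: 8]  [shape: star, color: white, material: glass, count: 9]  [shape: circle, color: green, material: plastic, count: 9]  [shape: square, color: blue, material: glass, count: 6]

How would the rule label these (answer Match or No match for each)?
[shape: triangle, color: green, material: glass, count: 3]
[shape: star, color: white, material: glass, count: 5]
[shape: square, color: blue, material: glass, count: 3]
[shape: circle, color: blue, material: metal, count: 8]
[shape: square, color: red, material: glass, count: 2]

Match, Match, Match, No match, Match

The pattern is that an item is 'Match' exactly when: count ≤ 5.
Match: [shape: triangle, color: green, material: glass, count: 3], since count = 3.
Match: [shape: star, color: white, material: glass, count: 5], since count = 5.
Match: [shape: square, color: blue, material: glass, count: 3], since count = 3.
No match: [shape: circle, color: blue, material: metal, count: 8], since count = 8.
Match: [shape: square, color: red, material: glass, count: 2], since count = 2.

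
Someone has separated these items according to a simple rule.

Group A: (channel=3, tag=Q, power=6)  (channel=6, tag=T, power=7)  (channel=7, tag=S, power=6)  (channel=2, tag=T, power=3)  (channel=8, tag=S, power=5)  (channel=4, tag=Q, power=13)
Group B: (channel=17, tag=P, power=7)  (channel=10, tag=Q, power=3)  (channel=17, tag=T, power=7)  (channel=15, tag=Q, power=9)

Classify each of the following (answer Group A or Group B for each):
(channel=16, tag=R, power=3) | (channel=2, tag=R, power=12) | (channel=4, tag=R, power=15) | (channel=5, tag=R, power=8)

Group B, Group A, Group A, Group A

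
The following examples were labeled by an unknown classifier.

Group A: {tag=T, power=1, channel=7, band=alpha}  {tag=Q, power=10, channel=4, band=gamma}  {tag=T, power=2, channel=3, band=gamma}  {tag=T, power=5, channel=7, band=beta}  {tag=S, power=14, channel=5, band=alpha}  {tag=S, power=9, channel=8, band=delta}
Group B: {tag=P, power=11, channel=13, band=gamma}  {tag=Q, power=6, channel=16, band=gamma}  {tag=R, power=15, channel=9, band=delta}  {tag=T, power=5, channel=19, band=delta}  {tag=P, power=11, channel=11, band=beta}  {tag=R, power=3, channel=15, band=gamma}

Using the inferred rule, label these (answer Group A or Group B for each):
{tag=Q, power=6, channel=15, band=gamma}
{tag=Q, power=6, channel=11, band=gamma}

The distinguishing property — channel ≤ 8 — holds for all the 'Group A' cases and none of the 'Group B' cases.

Group B, Group B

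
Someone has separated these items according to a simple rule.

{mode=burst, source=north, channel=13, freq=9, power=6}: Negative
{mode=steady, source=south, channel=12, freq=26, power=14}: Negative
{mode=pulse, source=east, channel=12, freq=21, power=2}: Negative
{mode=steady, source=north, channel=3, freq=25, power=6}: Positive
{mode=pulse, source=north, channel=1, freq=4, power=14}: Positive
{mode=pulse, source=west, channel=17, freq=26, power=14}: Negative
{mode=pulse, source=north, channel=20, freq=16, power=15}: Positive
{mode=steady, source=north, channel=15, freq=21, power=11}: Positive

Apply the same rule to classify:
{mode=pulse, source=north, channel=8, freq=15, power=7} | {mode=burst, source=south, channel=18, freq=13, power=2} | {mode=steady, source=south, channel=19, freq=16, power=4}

The pattern is that an item is 'Positive' exactly when: source is north AND freq ≠ 9.
{mode=pulse, source=north, channel=8, freq=15, power=7} → source is north, freq = 15 → Positive.
{mode=burst, source=south, channel=18, freq=13, power=2} → source is south, freq = 13 → Negative.
{mode=steady, source=south, channel=19, freq=16, power=4} → source is south, freq = 16 → Negative.

Positive, Negative, Negative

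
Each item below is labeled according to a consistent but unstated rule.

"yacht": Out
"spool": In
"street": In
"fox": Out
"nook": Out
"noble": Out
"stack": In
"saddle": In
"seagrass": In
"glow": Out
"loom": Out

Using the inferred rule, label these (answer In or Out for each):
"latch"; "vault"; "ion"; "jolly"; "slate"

The classifier is using: contains 's'.
Out: "latch", since no 's'. Out: "vault", since no 's'. Out: "ion", since no 's'. Out: "jolly", since no 's'. In: "slate", since has 's'.

Out, Out, Out, Out, In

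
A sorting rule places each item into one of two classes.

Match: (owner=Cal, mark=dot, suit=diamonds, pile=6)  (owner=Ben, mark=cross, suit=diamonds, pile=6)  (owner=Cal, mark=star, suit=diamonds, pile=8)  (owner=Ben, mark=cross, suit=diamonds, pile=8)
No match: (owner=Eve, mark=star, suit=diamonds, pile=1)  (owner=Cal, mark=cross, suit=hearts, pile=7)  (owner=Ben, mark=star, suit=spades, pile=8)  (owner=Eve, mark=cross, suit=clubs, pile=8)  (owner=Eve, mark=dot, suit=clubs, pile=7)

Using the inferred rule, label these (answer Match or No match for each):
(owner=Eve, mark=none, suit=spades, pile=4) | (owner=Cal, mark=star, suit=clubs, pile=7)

No match, No match

Rule: suit is diamonds AND pile ≥ 6. This holds for each 'Match' example and fails for each 'No match' one.
(owner=Eve, mark=none, suit=spades, pile=4) → suit is spades, pile = 4 → No match. (owner=Cal, mark=star, suit=clubs, pile=7) → suit is clubs, pile = 7 → No match.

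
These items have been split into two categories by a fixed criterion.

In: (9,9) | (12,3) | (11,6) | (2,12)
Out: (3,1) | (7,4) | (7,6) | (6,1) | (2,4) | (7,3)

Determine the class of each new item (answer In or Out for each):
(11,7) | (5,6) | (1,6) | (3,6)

'In' ⟺ sum ≥ 14.
(11,7): 11+7 = 18 — qualifies, so In.
(5,6): 5+6 = 11 — fails this test, so Out.
(1,6): 1+6 = 7 — fails this test, so Out.
(3,6): 3+6 = 9 — fails this test, so Out.

In, Out, Out, Out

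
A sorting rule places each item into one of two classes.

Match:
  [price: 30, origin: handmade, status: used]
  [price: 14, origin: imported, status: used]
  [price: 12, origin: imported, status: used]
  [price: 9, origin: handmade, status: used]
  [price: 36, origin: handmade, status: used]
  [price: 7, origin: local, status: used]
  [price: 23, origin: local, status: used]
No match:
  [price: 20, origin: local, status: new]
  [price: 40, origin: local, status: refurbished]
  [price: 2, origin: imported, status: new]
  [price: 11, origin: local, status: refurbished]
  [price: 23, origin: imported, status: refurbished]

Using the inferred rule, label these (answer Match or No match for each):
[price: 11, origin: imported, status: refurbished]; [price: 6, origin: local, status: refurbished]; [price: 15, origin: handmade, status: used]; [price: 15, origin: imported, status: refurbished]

No match, No match, Match, No match

Checking candidate rules against both groups, what survives is: status is used.
No match: [price: 11, origin: imported, status: refurbished], since status is refurbished.
No match: [price: 6, origin: local, status: refurbished], since status is refurbished.
Match: [price: 15, origin: handmade, status: used], since status is used.
No match: [price: 15, origin: imported, status: refurbished], since status is refurbished.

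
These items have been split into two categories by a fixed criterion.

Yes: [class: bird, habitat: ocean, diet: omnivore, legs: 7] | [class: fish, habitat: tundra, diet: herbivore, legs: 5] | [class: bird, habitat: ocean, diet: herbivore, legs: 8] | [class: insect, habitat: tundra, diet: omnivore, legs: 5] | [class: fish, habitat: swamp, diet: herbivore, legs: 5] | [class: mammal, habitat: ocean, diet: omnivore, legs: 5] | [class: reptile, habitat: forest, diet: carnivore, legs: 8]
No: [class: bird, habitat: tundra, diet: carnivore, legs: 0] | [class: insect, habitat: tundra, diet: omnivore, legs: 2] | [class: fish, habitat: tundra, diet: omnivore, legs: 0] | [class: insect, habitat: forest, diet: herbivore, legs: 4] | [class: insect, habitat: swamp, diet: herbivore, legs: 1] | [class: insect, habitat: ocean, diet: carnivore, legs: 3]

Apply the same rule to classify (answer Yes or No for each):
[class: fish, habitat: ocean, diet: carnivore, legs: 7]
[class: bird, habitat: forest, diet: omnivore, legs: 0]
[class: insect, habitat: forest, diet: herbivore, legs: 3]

Yes, No, No

A rule that fits every label: legs ≥ 5 — true of each 'Yes' example, false of each 'No' one.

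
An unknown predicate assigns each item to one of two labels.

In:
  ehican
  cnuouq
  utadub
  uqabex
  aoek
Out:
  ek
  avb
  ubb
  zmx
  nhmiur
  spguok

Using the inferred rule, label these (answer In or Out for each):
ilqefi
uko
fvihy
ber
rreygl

In, Out, Out, Out, Out

The rule appears to be: has ≥ 3 vowels.
ilqefi: 3 vowels, matches → In. uko: 2 vowels, does not satisfy this → Out. fvihy: 1 vowel, does not satisfy this → Out. ber: 1 vowel, does not satisfy this → Out. rreygl: 1 vowel, does not satisfy this → Out.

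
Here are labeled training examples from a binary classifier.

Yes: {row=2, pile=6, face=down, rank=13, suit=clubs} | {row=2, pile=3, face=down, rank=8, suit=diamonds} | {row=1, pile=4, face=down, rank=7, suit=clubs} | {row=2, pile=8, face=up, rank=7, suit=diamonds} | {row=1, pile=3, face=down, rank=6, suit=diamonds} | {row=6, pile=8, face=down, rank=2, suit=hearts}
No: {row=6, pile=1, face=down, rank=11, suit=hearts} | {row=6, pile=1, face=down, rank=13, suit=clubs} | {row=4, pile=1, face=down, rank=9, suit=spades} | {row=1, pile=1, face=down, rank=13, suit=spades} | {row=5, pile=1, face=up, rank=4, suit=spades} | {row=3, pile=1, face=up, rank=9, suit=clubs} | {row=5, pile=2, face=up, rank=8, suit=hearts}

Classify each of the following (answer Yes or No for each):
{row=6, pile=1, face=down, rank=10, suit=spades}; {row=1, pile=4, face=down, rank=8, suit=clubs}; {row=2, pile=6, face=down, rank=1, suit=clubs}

The distinguishing property — pile ≥ 3 — holds for all the 'Yes' cases and none of the 'No' cases.
No: {row=6, pile=1, face=down, rank=10, suit=spades}, since pile = 1.
Yes: {row=1, pile=4, face=down, rank=8, suit=clubs}, since pile = 4.
Yes: {row=2, pile=6, face=down, rank=1, suit=clubs}, since pile = 6.

No, Yes, Yes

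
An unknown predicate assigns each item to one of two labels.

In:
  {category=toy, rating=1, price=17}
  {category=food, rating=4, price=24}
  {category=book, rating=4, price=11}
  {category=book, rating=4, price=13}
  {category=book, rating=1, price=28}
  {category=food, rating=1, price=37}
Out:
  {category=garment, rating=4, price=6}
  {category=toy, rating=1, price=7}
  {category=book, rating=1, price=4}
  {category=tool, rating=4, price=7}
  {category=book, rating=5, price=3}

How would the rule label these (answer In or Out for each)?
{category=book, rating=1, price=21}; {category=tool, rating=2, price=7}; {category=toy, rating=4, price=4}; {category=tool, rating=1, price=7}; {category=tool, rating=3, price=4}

In, Out, Out, Out, Out

The rule appears to be: price ≥ 11.
{category=book, rating=1, price=21} → price = 21 → In.
{category=tool, rating=2, price=7} → price = 7 → Out.
{category=toy, rating=4, price=4} → price = 4 → Out.
{category=tool, rating=1, price=7} → price = 7 → Out.
{category=tool, rating=3, price=4} → price = 4 → Out.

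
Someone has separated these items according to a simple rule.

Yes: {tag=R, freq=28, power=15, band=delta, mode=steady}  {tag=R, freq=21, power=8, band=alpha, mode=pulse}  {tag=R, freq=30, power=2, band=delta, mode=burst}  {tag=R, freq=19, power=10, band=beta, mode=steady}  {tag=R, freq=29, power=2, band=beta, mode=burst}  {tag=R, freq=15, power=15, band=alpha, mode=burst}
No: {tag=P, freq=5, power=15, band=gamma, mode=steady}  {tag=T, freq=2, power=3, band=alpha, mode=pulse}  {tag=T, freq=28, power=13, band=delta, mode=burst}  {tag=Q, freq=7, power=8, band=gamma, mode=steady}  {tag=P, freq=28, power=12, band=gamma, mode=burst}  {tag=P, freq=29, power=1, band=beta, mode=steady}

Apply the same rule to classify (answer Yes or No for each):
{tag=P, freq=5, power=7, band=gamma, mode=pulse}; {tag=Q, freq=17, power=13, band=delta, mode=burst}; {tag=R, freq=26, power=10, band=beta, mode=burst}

Checking candidate rules against both groups, what survives is: tag is R.

No, No, Yes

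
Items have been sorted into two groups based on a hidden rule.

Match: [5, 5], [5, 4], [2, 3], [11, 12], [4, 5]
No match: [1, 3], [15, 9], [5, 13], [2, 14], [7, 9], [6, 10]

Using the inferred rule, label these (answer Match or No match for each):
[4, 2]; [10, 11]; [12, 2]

All 'Match' examples share one property — |first − second| ≤ 1 — and every 'No match' example lacks it.
[4, 2] — |4−2| = 2, hence No match. [10, 11] — |10−11| = 1, hence Match. [12, 2] — |12−2| = 10, hence No match.

No match, Match, No match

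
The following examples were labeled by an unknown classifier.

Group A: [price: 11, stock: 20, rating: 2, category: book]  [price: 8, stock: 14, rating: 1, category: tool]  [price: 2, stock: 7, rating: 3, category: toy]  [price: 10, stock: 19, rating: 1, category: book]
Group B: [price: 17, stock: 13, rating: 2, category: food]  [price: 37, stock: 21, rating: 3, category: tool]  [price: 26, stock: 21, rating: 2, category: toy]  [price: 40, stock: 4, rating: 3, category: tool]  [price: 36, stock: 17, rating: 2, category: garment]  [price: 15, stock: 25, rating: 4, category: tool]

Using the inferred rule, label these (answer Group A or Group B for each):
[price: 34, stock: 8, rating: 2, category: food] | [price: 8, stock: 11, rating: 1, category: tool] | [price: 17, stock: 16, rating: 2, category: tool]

The common property of the 'Group A' items is: price ≤ 11. No 'Group B' item has it.
[price: 34, stock: 8, rating: 2, category: food] — price = 34, hence Group B.
[price: 8, stock: 11, rating: 1, category: tool] — price = 8, hence Group A.
[price: 17, stock: 16, rating: 2, category: tool] — price = 17, hence Group B.

Group B, Group A, Group B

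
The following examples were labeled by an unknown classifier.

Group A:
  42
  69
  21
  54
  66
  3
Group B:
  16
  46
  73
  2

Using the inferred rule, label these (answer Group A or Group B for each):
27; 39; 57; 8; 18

Group A, Group A, Group A, Group B, Group A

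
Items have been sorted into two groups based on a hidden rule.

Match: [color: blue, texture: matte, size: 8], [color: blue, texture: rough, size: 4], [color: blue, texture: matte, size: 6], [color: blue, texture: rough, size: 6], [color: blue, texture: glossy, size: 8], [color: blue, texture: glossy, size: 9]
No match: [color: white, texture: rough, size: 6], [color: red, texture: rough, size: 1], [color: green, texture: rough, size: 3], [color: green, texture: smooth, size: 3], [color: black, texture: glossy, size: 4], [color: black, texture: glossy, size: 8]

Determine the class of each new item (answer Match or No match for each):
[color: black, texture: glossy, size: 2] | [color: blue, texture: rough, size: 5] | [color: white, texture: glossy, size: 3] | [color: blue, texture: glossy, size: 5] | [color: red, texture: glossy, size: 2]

No match, Match, No match, Match, No match

Rule: color is blue. This holds for each 'Match' example and fails for each 'No match' one.
[color: black, texture: glossy, size: 2]: No match (color is black).
[color: blue, texture: rough, size: 5]: Match (color is blue).
[color: white, texture: glossy, size: 3]: No match (color is white).
[color: blue, texture: glossy, size: 5]: Match (color is blue).
[color: red, texture: glossy, size: 2]: No match (color is red).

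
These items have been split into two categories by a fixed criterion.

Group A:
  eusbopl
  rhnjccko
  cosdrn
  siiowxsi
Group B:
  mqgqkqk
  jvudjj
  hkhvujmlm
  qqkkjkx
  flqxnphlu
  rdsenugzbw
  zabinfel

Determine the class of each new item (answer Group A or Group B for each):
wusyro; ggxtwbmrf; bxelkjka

Group A, Group B, Group B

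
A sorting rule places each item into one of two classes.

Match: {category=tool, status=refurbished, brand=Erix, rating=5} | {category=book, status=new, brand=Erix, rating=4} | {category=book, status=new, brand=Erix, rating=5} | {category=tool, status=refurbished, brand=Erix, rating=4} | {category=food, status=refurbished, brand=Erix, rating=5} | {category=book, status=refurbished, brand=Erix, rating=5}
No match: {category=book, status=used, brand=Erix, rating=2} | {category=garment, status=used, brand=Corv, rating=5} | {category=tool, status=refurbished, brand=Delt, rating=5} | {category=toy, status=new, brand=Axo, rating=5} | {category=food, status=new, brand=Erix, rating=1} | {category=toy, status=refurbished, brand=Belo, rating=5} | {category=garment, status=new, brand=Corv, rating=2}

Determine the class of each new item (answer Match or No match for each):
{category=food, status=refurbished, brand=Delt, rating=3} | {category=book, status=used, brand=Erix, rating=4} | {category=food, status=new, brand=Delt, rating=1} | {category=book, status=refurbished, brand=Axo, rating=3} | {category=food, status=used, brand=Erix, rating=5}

One predicate separates the groups cleanly: brand is Erix AND rating ≥ 4.

No match, Match, No match, No match, Match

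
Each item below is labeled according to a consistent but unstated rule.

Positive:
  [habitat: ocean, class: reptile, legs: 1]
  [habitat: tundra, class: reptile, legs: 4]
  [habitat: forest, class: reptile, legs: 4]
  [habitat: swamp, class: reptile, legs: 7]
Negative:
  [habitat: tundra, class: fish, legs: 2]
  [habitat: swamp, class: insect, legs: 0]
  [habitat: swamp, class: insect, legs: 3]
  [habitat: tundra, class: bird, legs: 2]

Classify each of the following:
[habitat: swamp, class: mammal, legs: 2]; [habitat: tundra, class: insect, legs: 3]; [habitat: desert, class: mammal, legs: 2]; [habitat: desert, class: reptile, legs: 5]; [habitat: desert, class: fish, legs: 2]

Negative, Negative, Negative, Positive, Negative

The rule appears to be: class is reptile.
Negative: [habitat: swamp, class: mammal, legs: 2], since class is mammal. Negative: [habitat: tundra, class: insect, legs: 3], since class is insect. Negative: [habitat: desert, class: mammal, legs: 2], since class is mammal. Positive: [habitat: desert, class: reptile, legs: 5], since class is reptile. Negative: [habitat: desert, class: fish, legs: 2], since class is fish.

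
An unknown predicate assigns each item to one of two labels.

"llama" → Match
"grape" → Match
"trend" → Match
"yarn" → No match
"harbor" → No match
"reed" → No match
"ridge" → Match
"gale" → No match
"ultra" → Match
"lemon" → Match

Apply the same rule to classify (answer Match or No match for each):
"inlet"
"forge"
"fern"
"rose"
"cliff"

Match, Match, No match, No match, Match

The rule appears to be: odd length.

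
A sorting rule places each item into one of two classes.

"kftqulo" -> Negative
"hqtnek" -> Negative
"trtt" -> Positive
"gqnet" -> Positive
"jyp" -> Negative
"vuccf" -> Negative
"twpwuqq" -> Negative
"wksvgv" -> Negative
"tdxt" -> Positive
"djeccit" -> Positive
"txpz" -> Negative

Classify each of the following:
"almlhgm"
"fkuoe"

Negative, Negative

Checking candidate rules against both groups, what survives is: ends with 't'.
"almlhgm": ends with 'm', lacks this property → Negative. "fkuoe": ends with 'e', lacks this property → Negative.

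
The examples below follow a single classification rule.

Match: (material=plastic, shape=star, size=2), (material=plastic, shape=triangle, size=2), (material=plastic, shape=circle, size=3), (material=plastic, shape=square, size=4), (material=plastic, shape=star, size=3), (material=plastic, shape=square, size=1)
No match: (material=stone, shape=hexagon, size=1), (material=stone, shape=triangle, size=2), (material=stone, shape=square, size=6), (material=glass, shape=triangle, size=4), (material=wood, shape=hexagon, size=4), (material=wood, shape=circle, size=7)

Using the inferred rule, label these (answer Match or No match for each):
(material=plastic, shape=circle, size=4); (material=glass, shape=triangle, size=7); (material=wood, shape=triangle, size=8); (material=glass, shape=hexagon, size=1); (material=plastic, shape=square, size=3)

Match, No match, No match, No match, Match

One predicate separates the groups cleanly: material is plastic.
(material=plastic, shape=circle, size=4): Match (material is plastic).
(material=glass, shape=triangle, size=7): No match (material is glass).
(material=wood, shape=triangle, size=8): No match (material is wood).
(material=glass, shape=hexagon, size=1): No match (material is glass).
(material=plastic, shape=square, size=3): Match (material is plastic).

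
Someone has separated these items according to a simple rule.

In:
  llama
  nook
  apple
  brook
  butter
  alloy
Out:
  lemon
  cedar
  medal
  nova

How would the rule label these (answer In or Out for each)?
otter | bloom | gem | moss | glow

In, In, Out, In, Out

The classifier is using: has a double letter.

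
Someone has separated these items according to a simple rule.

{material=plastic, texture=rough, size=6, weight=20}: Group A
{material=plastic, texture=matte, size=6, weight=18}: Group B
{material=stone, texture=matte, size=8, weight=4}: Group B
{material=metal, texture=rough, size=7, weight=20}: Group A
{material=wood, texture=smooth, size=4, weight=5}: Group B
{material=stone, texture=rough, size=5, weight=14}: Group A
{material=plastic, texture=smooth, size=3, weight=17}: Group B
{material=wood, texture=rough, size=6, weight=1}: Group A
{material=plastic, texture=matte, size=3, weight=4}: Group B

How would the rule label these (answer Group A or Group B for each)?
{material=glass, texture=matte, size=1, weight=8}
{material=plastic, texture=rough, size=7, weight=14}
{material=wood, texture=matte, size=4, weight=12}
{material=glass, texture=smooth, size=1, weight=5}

Group B, Group A, Group B, Group B

Looking at the examples, the only property every 'Group A' case has and every 'Group B' case lacks is: texture is rough.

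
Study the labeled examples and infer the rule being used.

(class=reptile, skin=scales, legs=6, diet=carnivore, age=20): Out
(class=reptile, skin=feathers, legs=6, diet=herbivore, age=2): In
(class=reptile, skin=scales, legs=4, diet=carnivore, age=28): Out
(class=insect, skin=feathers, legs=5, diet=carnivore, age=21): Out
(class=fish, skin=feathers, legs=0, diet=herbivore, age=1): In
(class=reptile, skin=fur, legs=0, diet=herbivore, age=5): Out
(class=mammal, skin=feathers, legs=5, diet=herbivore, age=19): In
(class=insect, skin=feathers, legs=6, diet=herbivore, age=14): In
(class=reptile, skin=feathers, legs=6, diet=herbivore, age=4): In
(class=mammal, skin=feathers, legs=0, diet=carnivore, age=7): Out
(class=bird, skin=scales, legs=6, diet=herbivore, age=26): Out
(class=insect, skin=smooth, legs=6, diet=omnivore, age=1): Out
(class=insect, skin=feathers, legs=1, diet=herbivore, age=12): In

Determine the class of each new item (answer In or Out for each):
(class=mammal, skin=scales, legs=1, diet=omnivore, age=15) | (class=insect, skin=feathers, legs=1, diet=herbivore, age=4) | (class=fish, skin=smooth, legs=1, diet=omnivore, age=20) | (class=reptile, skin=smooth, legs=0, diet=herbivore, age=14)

Out, In, Out, Out

The rule appears to be: diet is herbivore AND skin is feathers.
Out: (class=mammal, skin=scales, legs=1, diet=omnivore, age=15), since diet is omnivore, skin is scales. In: (class=insect, skin=feathers, legs=1, diet=herbivore, age=4), since diet is herbivore, skin is feathers. Out: (class=fish, skin=smooth, legs=1, diet=omnivore, age=20), since diet is omnivore, skin is smooth. Out: (class=reptile, skin=smooth, legs=0, diet=herbivore, age=14), since diet is herbivore, skin is smooth.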